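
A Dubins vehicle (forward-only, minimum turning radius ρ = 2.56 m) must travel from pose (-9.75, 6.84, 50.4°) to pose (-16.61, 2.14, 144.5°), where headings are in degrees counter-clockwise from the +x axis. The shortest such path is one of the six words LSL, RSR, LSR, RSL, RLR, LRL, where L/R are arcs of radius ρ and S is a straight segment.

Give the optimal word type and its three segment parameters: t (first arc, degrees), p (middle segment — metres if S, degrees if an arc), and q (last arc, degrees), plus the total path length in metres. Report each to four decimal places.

Let ψ = atan2(Δy, Δx) = atan2(-4.70, -6.86) = -145.5837° be the start→goal bearing.
Normalize: d = |goal − start| / ρ = 8.315624/2.56 = 3.248291, α = (θ_start − ψ) mod 360° = 195.9837° = 3.420562 rad, β = (θ_goal − ψ) mod 360° = 290.0837° = 5.062916 rad.
Common terms: sin α = -0.275365, cos α = -0.961340, sin β = -0.939192, cos β = 0.343393, cos(α−β) = -0.071497, d² = 10.551392. Work in radians in the unit-radius frame; every candidate has L = ρ·(t + p + q).
LSL: p² = 2 + d² − 2cos(α−β) + 2d(sin α − sin β) = 17.006994; p = √p² = 4.123954; φ = atan2(cos β − cos α, d + sin α − sin β) = 0.321910 rad; t = (φ − α) mod 2π = 3.184534 rad, q = (β − φ) mod 2π = 4.741006 rad → L = 2.56·(3.184534 + 4.123954 + 4.741006) = 2.56·12.049494 = 30.846704 m
RSR: p² = 2 + d² − 2cos(α−β) + 2d(sin β − sin α) = 8.381779; p = √p² = 2.895130; φ = atan2(cos α − cos β, d − sin α + sin β) = -0.467510 rad; t = (α − φ) mod 2π = 3.888071 rad, q = (φ − β) mod 2π = 0.752759 rad → L = 2.56·(3.888071 + 2.895130 + 0.752759) = 2.56·7.535961 = 19.292060 m
LSR: p² = d² − 2 + 2cos(α−β) + 2d(sin α + sin β) = 0.517933; p = √p² = 0.719676; φ = atan2(−cos α − cos β, d + sin α + sin β) − atan2(−2, p) = 1.520368 rad; t = (φ − α) mod 2π = 4.382992 rad, q = (φ − β) mod 2π = 2.740637 rad → L = 2.56·(4.382992 + 0.719676 + 2.740637) = 2.56·7.843304 = 20.078859 m
RSL: p² = d² − 2 + 2cos(α−β) − 2d(sin α + sin β) = 16.298860; p = √p² = 4.037185; φ = atan2(cos α + cos β, d − sin α − sin β) − atan2(2, p) = -0.597546 rad; t = (α − φ) mod 2π = 4.018108 rad, q = (β − φ) mod 2π = 5.660463 rad → L = 2.56·(4.018108 + 4.037185 + 5.660463) = 2.56·13.715755 = 35.112334 m
RLR: c = (6 − d² + 2cos(α−β) + 2d(sin α − sin β))/8 = -0.047722; p = 2π − arccos c = 4.664648 rad; φ = atan2(cos α − cos β, d − sin α + sin β) = -0.467510 rad; t = (α − φ + p/2) mod 2π = 6.220396 rad, q = (α − β − t + p) mod 2π = 3.085083 rad → L = 2.56·(6.220396 + 4.664648 + 3.085083) = 2.56·13.970127 = 35.763526 m
LRL: c = (6 − d² + 2cos(α−β) − 2d(sin α − sin β))/8 = -1.125874, |c| > 1 → infeasible
Shortest: RSR with L = 19.292060 m ≈ 19.2921 m
Convert RSR to answer units (arcs ×180/π): t = 3.888071·180/π = 222.7701°, p = ρ·p = 2.56·2.895130 = 7.4115 m, q = 0.752759·180/π = 43.1299°, L = 19.2921 m.

RSR: t = 222.7701°, p = 7.4115 m, q = 43.1299°, L = 19.2921 m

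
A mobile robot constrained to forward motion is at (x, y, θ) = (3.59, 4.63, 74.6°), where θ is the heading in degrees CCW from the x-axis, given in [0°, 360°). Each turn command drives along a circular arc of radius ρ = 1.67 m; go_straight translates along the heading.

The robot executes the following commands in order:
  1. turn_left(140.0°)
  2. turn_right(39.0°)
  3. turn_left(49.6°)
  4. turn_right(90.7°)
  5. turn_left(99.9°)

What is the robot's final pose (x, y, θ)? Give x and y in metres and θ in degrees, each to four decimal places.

set_pose: (x, y, θ) = (3.5900, 4.6300, 74.6000°), ρ = 1.67
turn_left(140.0°): centre at ρ to the left, rotate +140.0° → (1.0317, 6.4481, 214.6000°)
turn_right(39.0°): centre at ρ to the right, rotate −39.0° → (-0.0448, 6.1577, 175.6000°)
turn_left(49.6°): centre at ρ to the left, rotate +49.6° → (-1.3579, 5.6693, 225.2000°)
turn_right(90.7°): centre at ρ to the right, rotate −90.7° → (-3.7340, 5.6756, 134.5000°)
turn_left(99.9°): centre at ρ to the left, rotate +99.9° → (-6.2830, 5.4772, 234.4000°)

(-6.2830, 5.4772, 234.4000°)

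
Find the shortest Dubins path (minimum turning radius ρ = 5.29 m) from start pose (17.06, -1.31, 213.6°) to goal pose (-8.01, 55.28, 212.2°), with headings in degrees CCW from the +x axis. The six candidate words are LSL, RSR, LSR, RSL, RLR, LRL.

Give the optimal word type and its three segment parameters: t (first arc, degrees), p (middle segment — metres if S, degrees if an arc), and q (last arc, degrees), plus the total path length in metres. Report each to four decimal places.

Let ψ = atan2(Δy, Δx) = atan2(56.59, -25.07) = 113.8939° be the start→goal bearing.
Normalize: d = |goal − start| / ρ = 61.894531/5.29 = 11.700289, α = (θ_start − ψ) mod 360° = 99.7061° = 1.740200 rad, β = (θ_goal − ψ) mod 360° = 98.3061° = 1.715766 rad.
Common terms: sin α = 0.985685, cos α = -0.168595, sin β = 0.989510, cos β = -0.144462, cos(α−β) = 0.999701, d² = 136.896774. Work in radians in the unit-radius frame; every candidate has L = ρ·(t + p + q).
LSL: p² = 2 + d² − 2cos(α−β) + 2d(sin α − sin β) = 136.807866; p = √p² = 11.696489; φ = atan2(cos β − cos α, d + sin α − sin β) = 0.002063 rad; t = (φ − α) mod 2π = 4.545048 rad, q = (β − φ) mod 2π = 1.713702 rad → L = 5.29·(4.545048 + 11.696489 + 1.713702) = 5.29·17.955240 = 94.983220 m
RSR: p² = 2 + d² − 2cos(α−β) + 2d(sin β − sin α) = 136.986875; p = √p² = 11.704139; φ = atan2(cos α − cos β, d − sin α + sin β) = -0.002062 rad; t = (α − φ) mod 2π = 1.742262 rad, q = (φ − β) mod 2π = 4.565358 rad → L = 5.29·(1.742262 + 11.704139 + 4.565358) = 5.29·18.011759 = 95.282206 m
LSR: p² = d² − 2 + 2cos(α−β) + 2d(sin α + sin β) = 183.116902; p = √p² = 13.532069; φ = atan2(−cos α − cos β, d + sin α + sin β) − atan2(−2, p) = 0.169623 rad; t = (φ − α) mod 2π = 4.712608 rad, q = (φ − β) mod 2π = 4.737042 rad → L = 5.29·(4.712608 + 13.532069 + 4.737042) = 5.29·22.981720 = 121.573296 m
RSL: p² = d² − 2 + 2cos(α−β) − 2d(sin α + sin β) = 90.675451; p = √p² = 9.522366; φ = atan2(cos α + cos β, d − sin α − sin β) − atan2(2, p) = -0.239202 rad; t = (α − φ) mod 2π = 1.979402 rad, q = (β − φ) mod 2π = 1.954968 rad → L = 5.29·(1.979402 + 9.522366 + 1.954968) = 5.29·13.456736 = 71.186133 m
RLR: c = (6 − d² + 2cos(α−β) + 2d(sin α − sin β))/8 = -16.123359, |c| > 1 → infeasible
LRL: c = (6 − d² + 2cos(α−β) − 2d(sin α − sin β))/8 = -16.100983, |c| > 1 → infeasible
Shortest: RSL with L = 71.186133 m ≈ 71.1861 m
Convert RSL to answer units (arcs ×180/π): t = 1.979402·180/π = 113.4114°, p = ρ·p = 5.29·9.522366 = 50.3733 m, q = 1.954968·180/π = 112.0114°, L = 71.1861 m.

RSL: t = 113.4114°, p = 50.3733 m, q = 112.0114°, L = 71.1861 m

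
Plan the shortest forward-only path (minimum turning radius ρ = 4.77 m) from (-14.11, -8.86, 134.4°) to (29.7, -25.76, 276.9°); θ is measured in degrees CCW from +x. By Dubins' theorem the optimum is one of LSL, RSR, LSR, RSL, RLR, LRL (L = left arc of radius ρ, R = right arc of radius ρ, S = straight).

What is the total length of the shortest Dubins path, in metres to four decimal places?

Let ψ = atan2(Δy, Δx) = atan2(-16.90, 43.81) = -21.0945° be the start→goal bearing.
Normalize: d = |goal − start| / ρ = 46.956641/4.77 = 9.844159, α = (θ_start − ψ) mod 360° = 155.4945° = 2.713890 rad, β = (θ_goal − ψ) mod 360° = 297.9945° = 5.200984 rad.
Common terms: sin α = 0.414781, cos α = -0.909921, sin β = -0.882993, cos β = 0.469386, cos(α−β) = -0.793353, d² = 96.907476. Work in radians in the unit-radius frame; every candidate has L = ρ·(t + p + q).
LSL: p² = 2 + d² − 2cos(α−β) + 2d(sin α − sin β) = 126.045178; p = √p² = 11.226984; φ = atan2(cos β − cos α, d + sin α − sin β) = 0.123168 rad; t = (φ − α) mod 2π = 3.692463 rad, q = (β − φ) mod 2π = 5.077817 rad → L = 4.77·(3.692463 + 11.226984 + 5.077817) = 4.77·19.997264 = 95.386949 m
RSR: p² = 2 + d² − 2cos(α−β) + 2d(sin β − sin α) = 74.943187; p = √p² = 8.656973; φ = atan2(cos α − cos β, d − sin α + sin β) = -0.160011 rad; t = (α − φ) mod 2π = 2.873901 rad, q = (φ − β) mod 2π = 0.922190 rad → L = 4.77·(2.873901 + 8.656973 + 0.922190) = 4.77·12.453064 = 59.401117 m
LSR: p² = d² − 2 + 2cos(α−β) + 2d(sin α + sin β) = 84.102467; p = √p² = 9.170740; φ = atan2(−cos α − cos β, d + sin α + sin β) − atan2(−2, p) = 0.261674 rad; t = (φ − α) mod 2π = 3.830969 rad, q = (φ − β) mod 2π = 1.343875 rad → L = 4.77·(3.830969 + 9.170740 + 1.343875) = 4.77·14.345584 = 68.428435 m
RSL: p² = d² − 2 + 2cos(α−β) − 2d(sin α + sin β) = 102.539070; p = √p² = 10.126158; φ = atan2(cos α + cos β, d − sin α − sin β) − atan2(2, p) = -0.237692 rad; t = (α − φ) mod 2π = 2.951582 rad, q = (β − φ) mod 2π = 5.438676 rad → L = 4.77·(2.951582 + 10.126158 + 5.438676) = 4.77·18.516416 = 88.323302 m
RLR: c = (6 − d² + 2cos(α−β) + 2d(sin α − sin β))/8 = -8.367898, |c| > 1 → infeasible
LRL: c = (6 − d² + 2cos(α−β) − 2d(sin α − sin β))/8 = -14.755647, |c| > 1 → infeasible
Shortest: RSR with L = 59.401117 m ≈ 59.4011 m

59.4011 m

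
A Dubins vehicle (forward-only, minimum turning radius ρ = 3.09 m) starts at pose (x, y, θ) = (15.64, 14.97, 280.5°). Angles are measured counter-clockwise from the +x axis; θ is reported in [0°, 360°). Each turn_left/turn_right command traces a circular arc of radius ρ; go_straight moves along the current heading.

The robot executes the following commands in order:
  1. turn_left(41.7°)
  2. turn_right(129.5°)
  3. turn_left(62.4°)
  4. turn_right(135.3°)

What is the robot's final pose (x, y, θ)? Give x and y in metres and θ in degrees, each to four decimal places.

set_pose: (x, y, θ) = (15.6400, 14.9700, 280.5000°), ρ = 3.09
turn_left(41.7°): centre at ρ to the left, rotate +41.7° → (16.7844, 13.0915, 322.2000°)
turn_right(129.5°): centre at ρ to the right, rotate −129.5° → (15.5698, 7.6355, 192.7000°)
turn_left(62.4°): centre at ρ to the left, rotate +62.4° → (13.2630, 5.4157, 255.1000°)
turn_right(135.3°): centre at ρ to the right, rotate −135.3° → (7.5955, 4.6746, 119.8000°)

(7.5955, 4.6746, 119.8000°)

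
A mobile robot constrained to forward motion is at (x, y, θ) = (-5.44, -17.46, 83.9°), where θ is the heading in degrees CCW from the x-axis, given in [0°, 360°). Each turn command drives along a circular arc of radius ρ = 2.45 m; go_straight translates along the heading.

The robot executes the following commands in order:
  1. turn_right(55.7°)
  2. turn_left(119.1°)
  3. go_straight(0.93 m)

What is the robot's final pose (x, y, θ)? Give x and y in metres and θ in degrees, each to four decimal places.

set_pose: (x, y, θ) = (-5.4400, -17.4600, 83.9000°), ρ = 2.45
turn_right(55.7°): centre at ρ to the right, rotate −55.7° → (-4.1616, -15.5612, 28.2000°)
turn_left(119.1°): centre at ρ to the left, rotate +119.1° → (-3.9958, -11.3403, 147.3000°)
go_straight(0.93): x += 0.93·cos θ, y += 0.93·sin θ → (-4.7784, -10.8378, 147.3000°)

(-4.7784, -10.8378, 147.3000°)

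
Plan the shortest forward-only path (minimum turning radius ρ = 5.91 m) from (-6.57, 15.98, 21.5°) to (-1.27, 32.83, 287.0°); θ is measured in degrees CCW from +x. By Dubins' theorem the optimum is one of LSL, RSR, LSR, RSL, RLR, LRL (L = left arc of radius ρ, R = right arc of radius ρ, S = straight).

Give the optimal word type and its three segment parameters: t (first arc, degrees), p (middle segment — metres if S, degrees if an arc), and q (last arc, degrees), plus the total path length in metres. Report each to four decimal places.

Let ψ = atan2(Δy, Δx) = atan2(16.85, 5.30) = 72.5395° be the start→goal bearing.
Normalize: d = |goal − start| / ρ = 17.663876/5.91 = 2.988811, α = (θ_start − ψ) mod 360° = 308.9605° = 5.392377 rad, β = (θ_goal − ψ) mod 360° = 214.4605° = 3.743041 rad.
Common terms: sin α = -0.777580, cos α = 0.628784, sin β = -0.565837, cos β = -0.824517, cos(α−β) = -0.078459, d² = 8.932994. Work in radians in the unit-radius frame; every candidate has L = ρ·(t + p + q).
LSL: p² = 2 + d² − 2cos(α−β) + 2d(sin α − sin β) = 9.824192; p = √p² = 3.134357; φ = atan2(cos β − cos α, d + sin α − sin β) = -0.482131 rad; t = (φ − α) mod 2π = 0.408678 rad, q = (β − φ) mod 2π = 4.225172 rad → L = 5.91·(0.408678 + 3.134357 + 4.225172) = 5.91·7.768206 = 45.910097 m
RSR: p² = 2 + d² − 2cos(α−β) + 2d(sin β − sin α) = 12.355631; p = √p² = 3.515058; φ = atan2(cos α − cos β, d − sin α + sin β) = 0.426240 rad; t = (α − φ) mod 2π = 4.966137 rad, q = (φ − β) mod 2π = 2.966384 rad → L = 5.91·(4.966137 + 3.515058 + 2.966384) = 5.91·11.447579 = 67.655193 m
LSR: p² = d² − 2 + 2cos(α−β) + 2d(sin α + sin β) = -1.254367 < 0 → infeasible
RSL: p² = d² − 2 + 2cos(α−β) − 2d(sin α + sin β) = 14.806518; p = √p² = 3.847924; φ = atan2(cos α + cos β, d − sin α − sin β) − atan2(2, p) = -0.524481 rad; t = (α − φ) mod 2π = 5.916858 rad, q = (β − φ) mod 2π = 4.267522 rad → L = 5.91·(5.916858 + 3.847924 + 4.267522) = 5.91·14.032304 = 82.930916 m
RLR: c = (6 − d² + 2cos(α−β) + 2d(sin α − sin β))/8 = -0.544454; p = 2π − arccos c = 4.136651 rad; φ = atan2(cos α − cos β, d − sin α + sin β) = 0.426240 rad; t = (α − φ + p/2) mod 2π = 0.751277 rad, q = (α − β − t + p) mod 2π = 5.034710 rad → L = 5.91·(0.751277 + 4.136651 + 5.034710) = 5.91·9.922638 = 58.642792 m
LRL: c = (6 − d² + 2cos(α−β) − 2d(sin α − sin β))/8 = -0.228024; p = 2π − arccos c = 4.482341 rad; φ = atan2(cos β − cos α, d + sin α − sin β) = -0.482131 rad; t = (φ − α + p/2) mod 2π = 2.649848 rad, q = (β − α − t + p) mod 2π = 0.183157 rad → L = 5.91·(2.649848 + 4.482341 + 0.183157) = 5.91·7.315346 = 43.233696 m
Shortest: LRL with L = 43.233696 m ≈ 43.2337 m
Convert LRL to answer units (arcs ×180/π): t = 2.649848·180/π = 151.8251°, p = 4.482341·180/π = 256.8192°, q = 0.183157·180/π = 10.4941°, L = 43.2337 m.

LRL: t = 151.8251°, p = 256.8192°, q = 10.4941°, L = 43.2337 m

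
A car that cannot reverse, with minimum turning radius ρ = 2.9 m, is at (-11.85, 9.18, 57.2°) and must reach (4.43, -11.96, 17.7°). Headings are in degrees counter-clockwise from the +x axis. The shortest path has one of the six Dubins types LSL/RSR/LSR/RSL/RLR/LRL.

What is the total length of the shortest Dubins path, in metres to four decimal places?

31.1125 m

Let ψ = atan2(Δy, Δx) = atan2(-21.14, 16.28) = -52.4000° be the start→goal bearing.
Normalize: d = |goal − start| / ρ = 26.682166/2.9 = 9.200747, α = (θ_start − ψ) mod 360° = 109.6000° = 1.912881 rad, β = (θ_goal − ψ) mod 360° = 70.1000° = 1.223476 rad.
Common terms: sin α = 0.942058, cos α = -0.335451, sin β = 0.940288, cos β = 0.340380, cos(α−β) = 0.771625, d² = 84.653746. Work in radians in the unit-radius frame; every candidate has L = ρ·(t + p + q).
LSL: p² = 2 + d² − 2cos(α−β) + 2d(sin α − sin β) = 85.143058; p = √p² = 9.227300; φ = atan2(cos β − cos α, d + sin α − sin β) = 0.073308 rad; t = (φ − α) mod 2π = 4.443613 rad, q = (β − φ) mod 2π = 1.150167 rad → L = 2.9·(4.443613 + 9.227300 + 1.150167) = 2.9·14.821080 = 42.981132 m
RSR: p² = 2 + d² − 2cos(α−β) + 2d(sin β − sin α) = 85.077935; p = √p² = 9.223770; φ = atan2(cos α − cos β, d − sin α + sin β) = -0.073336 rad; t = (α − φ) mod 2π = 1.986217 rad, q = (φ − β) mod 2π = 4.986373 rad → L = 2.9·(1.986217 + 9.223770 + 4.986373) = 2.9·16.196360 = 46.969445 m
LSR: p² = d² − 2 + 2cos(α−β) + 2d(sin α + sin β) = 118.834966; p = √p² = 10.901145; φ = atan2(−cos α − cos β, d + sin α + sin β) − atan2(−2, p) = 0.181004 rad; t = (φ − α) mod 2π = 4.551309 rad, q = (φ − β) mod 2π = 5.240714 rad → L = 2.9·(4.551309 + 10.901145 + 5.240714) = 2.9·20.693168 = 60.010188 m
RSL: p² = d² − 2 + 2cos(α−β) − 2d(sin α + sin β) = 49.559024; p = √p² = 7.039817; φ = atan2(cos α + cos β, d − sin α − sin β) − atan2(2, p) = -0.276132 rad; t = (α − φ) mod 2π = 2.189012 rad, q = (β − φ) mod 2π = 1.499607 rad → L = 2.9·(2.189012 + 7.039817 + 1.499607) = 2.9·10.728436 = 31.112465 m
RLR: c = (6 − d² + 2cos(α−β) + 2d(sin α − sin β))/8 = -9.634742, |c| > 1 → infeasible
LRL: c = (6 − d² + 2cos(α−β) − 2d(sin α − sin β))/8 = -9.642882, |c| > 1 → infeasible
Shortest: RSL with L = 31.112465 m ≈ 31.1125 m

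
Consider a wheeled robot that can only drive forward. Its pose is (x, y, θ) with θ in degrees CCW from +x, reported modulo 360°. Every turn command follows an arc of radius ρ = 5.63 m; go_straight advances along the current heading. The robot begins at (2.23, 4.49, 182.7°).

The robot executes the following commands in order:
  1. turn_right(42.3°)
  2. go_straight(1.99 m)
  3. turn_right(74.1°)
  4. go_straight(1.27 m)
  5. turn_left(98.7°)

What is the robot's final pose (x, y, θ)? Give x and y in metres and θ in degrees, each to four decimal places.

(-7.9113, 22.5092, 165.0000°)

set_pose: (x, y, θ) = (2.2300, 4.4900, 182.7000°), ρ = 5.63
turn_right(42.3°): centre at ρ to the right, rotate −42.3° → (-1.6239, 5.7758, 140.4000°)
go_straight(1.99): x += 1.99·cos θ, y += 1.99·sin θ → (-3.1572, 7.0442, 140.4000°)
turn_right(74.1°): centre at ρ to the right, rotate −74.1° → (-4.7237, 13.6452, 66.3000°)
go_straight(1.27): x += 1.27·cos θ, y += 1.27·sin θ → (-4.2132, 14.8081, 66.3000°)
turn_left(98.7°): centre at ρ to the left, rotate +98.7° → (-7.9113, 22.5092, 165.0000°)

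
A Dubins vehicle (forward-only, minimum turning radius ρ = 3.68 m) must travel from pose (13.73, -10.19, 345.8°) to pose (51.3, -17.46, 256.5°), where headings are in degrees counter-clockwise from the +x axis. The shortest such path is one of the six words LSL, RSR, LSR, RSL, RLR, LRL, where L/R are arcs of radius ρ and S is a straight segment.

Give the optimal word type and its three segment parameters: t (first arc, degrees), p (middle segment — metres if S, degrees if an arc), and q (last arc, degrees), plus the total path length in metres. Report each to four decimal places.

Let ψ = atan2(Δy, Δx) = atan2(-7.27, 37.57) = -10.9517° be the start→goal bearing.
Normalize: d = |goal − start| / ρ = 38.266928/3.68 = 10.398622, α = (θ_start − ψ) mod 360° = 356.7517° = 6.226492 rad, β = (θ_goal − ψ) mod 360° = 267.4517° = 4.667913 rad.
Common terms: sin α = -0.056663, cos α = 0.998393, sin β = -0.999011, cos β = -0.044462, cos(α−β) = 0.012217, d² = 108.131336. Work in radians in the unit-radius frame; every candidate has L = ρ·(t + p + q).
LSL: p² = 2 + d² − 2cos(α−β) + 2d(sin α − sin β) = 129.705138; p = √p² = 11.388816; φ = atan2(cos β − cos α, d + sin α − sin β) = -0.091697 rad; t = (φ − α) mod 2π = 6.248182 rad, q = (β − φ) mod 2π = 4.759609 rad → L = 3.68·(6.248182 + 11.388816 + 4.759609) = 3.68·22.396608 = 82.419517 m
RSR: p² = 2 + d² − 2cos(α−β) + 2d(sin β − sin α) = 90.508665; p = √p² = 9.513604; φ = atan2(cos α − cos β, d − sin α + sin β) = 0.109838 rad; t = (α − φ) mod 2π = 6.116654 rad, q = (φ − β) mod 2π = 1.725111 rad → L = 3.68·(6.116654 + 9.513604 + 1.725111) = 3.68·17.355369 = 63.867756 m
LSR: p² = d² − 2 + 2cos(α−β) + 2d(sin α + sin β) = 84.200652; p = √p² = 9.176091; φ = atan2(−cos α − cos β, d + sin α + sin β) − atan2(−2, p) = 0.112852 rad; t = (φ − α) mod 2π = 0.169546 rad, q = (φ − β) mod 2π = 1.728125 rad → L = 3.68·(0.169546 + 9.176091 + 1.728125) = 3.68·11.073762 = 40.751445 m
RSL: p² = d² − 2 + 2cos(α−β) − 2d(sin α + sin β) = 128.110887; p = √p² = 11.318608; φ = atan2(cos α + cos β, d − sin α − sin β) − atan2(2, p) = -0.091805 rad; t = (α − φ) mod 2π = 0.035111 rad, q = (β − φ) mod 2π = 4.759718 rad → L = 3.68·(0.035111 + 11.318608 + 4.759718) = 3.68·16.113437 = 59.297448 m
RLR: c = (6 − d² + 2cos(α−β) + 2d(sin α − sin β))/8 = -10.313583, |c| > 1 → infeasible
LRL: c = (6 − d² + 2cos(α−β) − 2d(sin α − sin β))/8 = -15.213142, |c| > 1 → infeasible
Shortest: LSR with L = 40.751445 m ≈ 40.7514 m
Convert LSR to answer units (arcs ×180/π): t = 0.169546·180/π = 9.7143°, p = ρ·p = 3.68·9.176091 = 33.7680 m, q = 1.728125·180/π = 99.0143°, L = 40.7514 m.

LSR: t = 9.7143°, p = 33.7680 m, q = 99.0143°, L = 40.7514 m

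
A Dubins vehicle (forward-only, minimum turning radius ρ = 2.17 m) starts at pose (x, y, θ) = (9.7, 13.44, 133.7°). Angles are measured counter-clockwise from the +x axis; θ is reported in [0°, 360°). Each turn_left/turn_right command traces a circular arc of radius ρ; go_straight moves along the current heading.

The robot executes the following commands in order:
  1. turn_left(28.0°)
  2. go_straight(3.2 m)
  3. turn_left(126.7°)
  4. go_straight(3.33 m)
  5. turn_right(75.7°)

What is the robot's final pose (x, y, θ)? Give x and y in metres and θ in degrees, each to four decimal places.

(3.1983, 6.5898, 212.7000°)

set_pose: (x, y, θ) = (9.7000, 13.4400, 133.7000°), ρ = 2.17
turn_left(28.0°): centre at ρ to the left, rotate +28.0° → (8.8125, 14.0010, 161.7000°)
go_straight(3.2): x += 3.2·cos θ, y += 3.2·sin θ → (5.7744, 15.0058, 161.7000°)
turn_left(126.7°): centre at ρ to the left, rotate +126.7° → (3.0339, 12.2606, 288.4000°)
go_straight(3.33): x += 3.33·cos θ, y += 3.33·sin θ → (4.0851, 9.1008, 288.4000°)
turn_right(75.7°): centre at ρ to the right, rotate −75.7° → (3.1983, 6.5898, 212.7000°)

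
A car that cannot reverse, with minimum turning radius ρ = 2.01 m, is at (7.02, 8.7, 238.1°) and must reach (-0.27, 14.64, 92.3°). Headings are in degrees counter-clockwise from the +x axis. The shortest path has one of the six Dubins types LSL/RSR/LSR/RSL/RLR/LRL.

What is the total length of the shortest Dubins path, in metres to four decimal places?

11.2278 m

Let ψ = atan2(Δy, Δx) = atan2(5.94, -7.29) = 140.8263° be the start→goal bearing.
Normalize: d = |goal − start| / ρ = 9.403600/2.01 = 4.678408, α = (θ_start − ψ) mod 360° = 97.2737° = 1.697746 rad, β = (θ_goal − ψ) mod 360° = 311.4737° = 5.436241 rad.
Common terms: sin α = 0.991953, cos α = -0.126609, sin β = -0.749260, cos β = 0.662276, cos(α−β) = -0.827081, d² = 21.887503. Work in radians in the unit-radius frame; every candidate has L = ρ·(t + p + q).
LSL: p² = 2 + d² − 2cos(α−β) + 2d(sin α − sin β) = 41.833874; p = √p² = 6.467911; φ = atan2(cos β − cos α, d + sin α − sin β) = 0.122273 rad; t = (φ − α) mod 2π = 4.707713 rad, q = (β − φ) mod 2π = 5.313967 rad → L = 2.01·(4.707713 + 6.467911 + 5.313967) = 2.01·16.489592 = 33.144079 m
RSR: p² = 2 + d² − 2cos(α−β) + 2d(sin β − sin α) = 9.249453; p = √p² = 3.041291; φ = atan2(cos α − cos β, d − sin α + sin β) = -0.262392 rad; t = (α − φ) mod 2π = 1.960137 rad, q = (φ − β) mod 2π = 0.584553 rad → L = 2.01·(1.960137 + 3.041291 + 0.584553) = 2.01·5.585981 = 11.227823 m
LSR: p² = d² − 2 + 2cos(α−β) + 2d(sin α + sin β) = 20.504171; p = √p² = 4.528153; φ = atan2(−cos α − cos β, d + sin α + sin β) − atan2(−2, p) = 0.307490 rad; t = (φ − α) mod 2π = 4.892930 rad, q = (φ − β) mod 2π = 1.154435 rad → L = 2.01·(4.892930 + 4.528153 + 1.154435) = 2.01·10.575518 = 21.256791 m
RSL: p² = d² − 2 + 2cos(α−β) − 2d(sin α + sin β) = 15.962513; p = √p² = 3.995311; φ = atan2(cos α + cos β, d − sin α − sin β) − atan2(2, p) = -0.343937 rad; t = (α − φ) mod 2π = 2.041682 rad, q = (β − φ) mod 2π = 5.780177 rad → L = 2.01·(2.041682 + 3.995311 + 5.780177) = 2.01·11.817171 = 23.752514 m
RLR: c = (6 − d² + 2cos(α−β) + 2d(sin α − sin β))/8 = -0.156182; p = 2π − arccos c = 4.555565 rad; φ = atan2(cos α − cos β, d − sin α + sin β) = -0.262392 rad; t = (α − φ + p/2) mod 2π = 4.237920 rad, q = (α − β − t + p) mod 2π = 2.862335 rad → L = 2.01·(4.237920 + 4.555565 + 2.862335) = 2.01·11.655821 = 23.428199 m
LRL: c = (6 − d² + 2cos(α−β) − 2d(sin α − sin β))/8 = -4.229234, |c| > 1 → infeasible
Shortest: RSR with L = 11.227823 m ≈ 11.2278 m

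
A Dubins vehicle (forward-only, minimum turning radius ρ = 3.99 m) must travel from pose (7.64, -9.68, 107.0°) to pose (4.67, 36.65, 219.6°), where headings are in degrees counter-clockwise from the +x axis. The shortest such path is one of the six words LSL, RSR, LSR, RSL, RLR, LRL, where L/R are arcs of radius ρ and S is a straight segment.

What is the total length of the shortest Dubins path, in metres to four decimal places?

Let ψ = atan2(Δy, Δx) = atan2(46.33, -2.97) = 93.6679° be the start→goal bearing.
Normalize: d = |goal − start| / ρ = 46.425099/3.99 = 11.635363, α = (θ_start − ψ) mod 360° = 13.3321° = 0.232688 rad, β = (θ_goal − ψ) mod 360° = 125.9321° = 2.197929 rad.
Common terms: sin α = 0.230594, cos α = 0.973050, sin β = 0.809713, cos β = -0.586825, cos(α−β) = -0.384295, d² = 135.381675. Work in radians in the unit-radius frame; every candidate has L = ρ·(t + p + q).
LSL: p² = 2 + d² − 2cos(α−β) + 2d(sin α − sin β) = 124.673738; p = √p² = 11.165739; φ = atan2(cos β − cos α, d + sin α − sin β) = -0.140160 rad; t = (φ − α) mod 2π = 5.910337 rad, q = (β − φ) mod 2π = 2.338089 rad → L = 3.99·(5.910337 + 11.165739 + 2.338089) = 3.99·19.414166 = 77.462520 m
RSR: p² = 2 + d² − 2cos(α−β) + 2d(sin β − sin α) = 151.626793; p = √p² = 12.313683; φ = atan2(cos α − cos β, d − sin α + sin β) = 0.127019 rad; t = (α − φ) mod 2π = 0.105669 rad, q = (φ − β) mod 2π = 4.212276 rad → L = 3.99·(0.105669 + 12.313683 + 4.212276) = 3.99·16.631628 = 66.360195 m
LSR: p² = d² − 2 + 2cos(α−β) + 2d(sin α + sin β) = 156.821798; p = √p² = 12.522851; φ = atan2(−cos α − cos β, d + sin α + sin β) − atan2(−2, p) = 0.127910 rad; t = (φ − α) mod 2π = 6.178407 rad, q = (φ − β) mod 2π = 4.213167 rad → L = 3.99·(6.178407 + 12.522851 + 4.213167) = 3.99·22.914425 = 91.428555 m
RSL: p² = d² − 2 + 2cos(α−β) − 2d(sin α + sin β) = 108.404370; p = √p² = 10.411742; φ = atan2(cos α + cos β, d − sin α − sin β) − atan2(2, p) = -0.153342 rad; t = (α − φ) mod 2π = 0.386030 rad, q = (β − φ) mod 2π = 2.351271 rad → L = 3.99·(0.386030 + 10.411742 + 2.351271) = 3.99·13.149043 = 52.464682 m
RLR: c = (6 − d² + 2cos(α−β) + 2d(sin α − sin β))/8 = -17.953349, |c| > 1 → infeasible
LRL: c = (6 − d² + 2cos(α−β) − 2d(sin α − sin β))/8 = -14.584217, |c| > 1 → infeasible
Shortest: RSL with L = 52.464682 m ≈ 52.4647 m

52.4647 m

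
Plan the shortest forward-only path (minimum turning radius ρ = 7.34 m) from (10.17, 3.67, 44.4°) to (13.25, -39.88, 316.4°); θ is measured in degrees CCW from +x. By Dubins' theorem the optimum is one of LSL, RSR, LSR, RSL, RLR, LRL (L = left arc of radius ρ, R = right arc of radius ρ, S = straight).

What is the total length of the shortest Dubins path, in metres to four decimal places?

Let ψ = atan2(Δy, Δx) = atan2(-43.55, 3.08) = -85.9546° be the start→goal bearing.
Normalize: d = |goal − start| / ρ = 43.658778/7.34 = 5.948062, α = (θ_start − ψ) mod 360° = 130.3546° = 2.275117 rad, β = (θ_goal − ψ) mod 360° = 42.3546° = 0.739227 rad.
Common terms: sin α = 0.762052, cos α = -0.647516, sin β = 0.673717, cos β = 0.738990, cos(α−β) = 0.034899, d² = 35.379446. Work in radians in the unit-radius frame; every candidate has L = ρ·(t + p + q).
LSL: p² = 2 + d² − 2cos(α−β) + 2d(sin α − sin β) = 38.360490; p = √p² = 6.193585; φ = atan2(cos β − cos α, d + sin α − sin β) = 0.225775 rad; t = (φ − α) mod 2π = 4.233843 rad, q = (β − φ) mod 2π = 0.513452 rad → L = 7.34·(4.233843 + 6.193585 + 0.513452) = 7.34·10.940880 = 80.306060 m
RSR: p² = 2 + d² − 2cos(α−β) + 2d(sin β − sin α) = 36.258805; p = √p² = 6.021528; φ = atan2(cos α − cos β, d − sin α + sin β) = -0.232343 rad; t = (α − φ) mod 2π = 2.507460 rad, q = (φ − β) mod 2π = 5.311615 rad → L = 7.34·(2.507460 + 6.021528 + 5.311615) = 7.34·13.840603 = 101.590030 m
LSR: p² = d² − 2 + 2cos(α−β) + 2d(sin α + sin β) = 50.529328; p = √p² = 7.108398; φ = atan2(−cos α − cos β, d + sin α + sin β) − atan2(−2, p) = 0.261879 rad; t = (φ − α) mod 2π = 4.269948 rad, q = (φ − β) mod 2π = 5.805837 rad → L = 7.34·(4.269948 + 7.108398 + 5.805837) = 7.34·17.184184 = 126.131908 m
RSL: p² = d² − 2 + 2cos(α−β) − 2d(sin α + sin β) = 16.369162; p = √p² = 4.045882; φ = atan2(cos α + cos β, d − sin α − sin β) − atan2(2, p) = -0.438832 rad; t = (α − φ) mod 2π = 2.713949 rad, q = (β − φ) mod 2π = 1.178059 rad → L = 7.34·(2.713949 + 4.045882 + 1.178059) = 7.34·7.937890 = 58.264110 m
RLR: c = (6 − d² + 2cos(α−β) + 2d(sin α − sin β))/8 = -3.532351, |c| > 1 → infeasible
LRL: c = (6 − d² + 2cos(α−β) − 2d(sin α − sin β))/8 = -3.795061, |c| > 1 → infeasible
Shortest: RSL with L = 58.264110 m ≈ 58.2641 m

58.2641 m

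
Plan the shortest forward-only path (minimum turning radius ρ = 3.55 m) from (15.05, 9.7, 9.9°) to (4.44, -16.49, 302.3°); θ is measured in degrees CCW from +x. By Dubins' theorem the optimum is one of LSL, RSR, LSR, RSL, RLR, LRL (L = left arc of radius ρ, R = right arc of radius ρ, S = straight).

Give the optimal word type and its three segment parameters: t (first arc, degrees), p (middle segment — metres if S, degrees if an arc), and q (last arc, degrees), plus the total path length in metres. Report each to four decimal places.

RSL: t = 139.9791°, p = 21.2043 m, q = 72.3791°, L = 34.3619 m

Let ψ = atan2(Δy, Δx) = atan2(-26.19, -10.61) = -112.0537° be the start→goal bearing.
Normalize: d = |goal − start| / ρ = 28.257534/3.55 = 7.959869, α = (θ_start − ψ) mod 360° = 121.9537° = 2.128493 rad, β = (θ_goal − ψ) mod 360° = 54.3537° = 0.948651 rad.
Common terms: sin α = 0.848476, cos α = -0.529233, sin β = 0.812630, cos β = 0.582780, cos(α−β) = 0.381070, d² = 63.359508. Work in radians in the unit-radius frame; every candidate has L = ρ·(t + p + q).
LSL: p² = 2 + d² − 2cos(α−β) + 2d(sin α − sin β) = 65.168032; p = √p² = 8.072672; φ = atan2(cos β − cos α, d + sin α − sin β) = 0.138190 rad; t = (φ − α) mod 2π = 4.292882 rad, q = (β − φ) mod 2π = 0.810461 rad → L = 3.55·(4.292882 + 8.072672 + 0.810461) = 3.55·13.176015 = 46.774852 m
RSR: p² = 2 + d² − 2cos(α−β) + 2d(sin β − sin α) = 64.026703; p = √p² = 8.001669; φ = atan2(cos α − cos β, d − sin α + sin β) = -0.139424 rad; t = (α − φ) mod 2π = 2.267917 rad, q = (φ − β) mod 2π = 5.195111 rad → L = 3.55·(2.267917 + 8.001669 + 5.195111) = 3.55·15.464697 = 54.899673 m
LSR: p² = d² − 2 + 2cos(α−β) + 2d(sin α + sin β) = 88.566022; p = √p² = 9.410952; φ = atan2(−cos α − cos β, d + sin α + sin β) − atan2(−2, p) = 0.203837 rad; t = (φ − α) mod 2π = 4.358529 rad, q = (φ − β) mod 2π = 5.538372 rad → L = 3.55·(4.358529 + 9.410952 + 5.538372) = 3.55·19.307854 = 68.542881 m
RSL: p² = d² − 2 + 2cos(α−β) − 2d(sin α + sin β) = 35.677276; p = √p² = 5.973046; φ = atan2(cos α + cos β, d − sin α − sin β) − atan2(2, p) = -0.314603 rad; t = (α − φ) mod 2π = 2.443096 rad, q = (β − φ) mod 2π = 1.263253 rad → L = 3.55·(2.443096 + 5.973046 + 1.263253) = 3.55·9.679395 = 34.361853 m
RLR: c = (6 − d² + 2cos(α−β) + 2d(sin α − sin β))/8 = -7.003338, |c| > 1 → infeasible
LRL: c = (6 − d² + 2cos(α−β) − 2d(sin α − sin β))/8 = -7.146004, |c| > 1 → infeasible
Shortest: RSL with L = 34.361853 m ≈ 34.3619 m
Convert RSL to answer units (arcs ×180/π): t = 2.443096·180/π = 139.9791°, p = ρ·p = 3.55·5.973046 = 21.2043 m, q = 1.263253·180/π = 72.3791°, L = 34.3619 m.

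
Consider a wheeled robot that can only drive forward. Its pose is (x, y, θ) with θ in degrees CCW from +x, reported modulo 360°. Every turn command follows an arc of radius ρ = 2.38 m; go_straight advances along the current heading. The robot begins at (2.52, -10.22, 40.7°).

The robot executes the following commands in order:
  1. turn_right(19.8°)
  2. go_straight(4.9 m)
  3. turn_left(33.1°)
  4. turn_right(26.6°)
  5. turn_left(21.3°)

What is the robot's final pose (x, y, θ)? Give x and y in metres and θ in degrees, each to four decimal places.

set_pose: (x, y, θ) = (2.5200, -10.2200, 40.7000°), ρ = 2.38
turn_right(19.8°): centre at ρ to the right, rotate −19.8° → (3.2230, -9.8010, 20.9000°)
go_straight(4.9): x += 4.9·cos θ, y += 4.9·sin θ → (7.8006, -8.0529, 20.9000°)
turn_left(33.1°): centre at ρ to the left, rotate +33.1° → (8.8770, -7.2285, 54.0000°)
turn_right(26.6°): centre at ρ to the right, rotate −26.6° → (9.7072, -6.5144, 27.4000°)
turn_left(21.3°): centre at ρ to the left, rotate +21.3° → (10.3999, -5.9722, 48.7000°)

(10.3999, -5.9722, 48.7000°)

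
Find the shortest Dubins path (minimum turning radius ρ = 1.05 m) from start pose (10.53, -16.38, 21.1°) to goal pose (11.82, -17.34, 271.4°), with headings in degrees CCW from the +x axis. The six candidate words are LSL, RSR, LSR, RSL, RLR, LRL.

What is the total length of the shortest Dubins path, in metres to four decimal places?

Let ψ = atan2(Δy, Δx) = atan2(-0.96, 1.29) = -36.6561° be the start→goal bearing.
Normalize: d = |goal − start| / ρ = 1.608011/1.05 = 1.531439, α = (θ_start − ψ) mod 360° = 57.7561° = 1.008034 rad, β = (θ_goal − ψ) mod 360° = 308.0561° = 5.376593 rad.
Common terms: sin α = 0.845785, cos α = 0.533524, sin β = -0.787407, cos β = 0.616433, cos(α−β) = -0.337095, d² = 2.345306. Work in radians in the unit-radius frame; every candidate has L = ρ·(t + p + q).
LSL: p² = 2 + d² − 2cos(α−β) + 2d(sin α − sin β) = 10.021766; p = √p² = 3.165717; φ = atan2(cos β − cos α, d + sin α − sin β) = 0.026192 rad; t = (φ − α) mod 2π = 5.301344 rad, q = (β − φ) mod 2π = 5.350401 rad → L = 1.05·(5.301344 + 3.165717 + 5.350401) = 1.05·13.817462 = 14.508335 m
RSR: p² = 2 + d² − 2cos(α−β) + 2d(sin β − sin α) = 0.017227; p = √p² = 0.131254; φ = atan2(cos α − cos β, d − sin α + sin β) = -2.457891 rad; t = (α − φ) mod 2π = 3.465925 rad, q = (φ − β) mod 2π = 4.731886 rad → L = 1.05·(3.465925 + 0.131254 + 4.731886) = 1.05·8.329065 = 8.745518 m
LSR: p² = d² − 2 + 2cos(α−β) + 2d(sin α + sin β) = -0.150082 < 0 → infeasible
RSL: p² = d² − 2 + 2cos(α−β) − 2d(sin α + sin β) = -0.507687 < 0 → infeasible
RLR: c = (6 − d² + 2cos(α−β) + 2d(sin α − sin β))/8 = 0.997847; p = 2π − arccos c = 6.217547 rad; φ = atan2(cos α − cos β, d − sin α + sin β) = -2.457891 rad; t = (α − φ + p/2) mod 2π = 0.291513 rad, q = (α − β − t + p) mod 2π = 1.557474 rad → L = 1.05·(0.291513 + 6.217547 + 1.557474) = 1.05·8.066534 = 8.469861 m
LRL: c = (6 − d² + 2cos(α−β) − 2d(sin α − sin β))/8 = -0.252721; p = 2π − arccos c = 4.456898 rad; φ = atan2(cos β − cos α, d + sin α − sin β) = 0.026192 rad; t = (φ − α + p/2) mod 2π = 1.246607 rad, q = (β − α − t + p) mod 2π = 1.295664 rad → L = 1.05·(1.246607 + 4.456898 + 1.295664) = 1.05·6.999169 = 7.349128 m
Shortest: LRL with L = 7.349128 m ≈ 7.3491 m

7.3491 m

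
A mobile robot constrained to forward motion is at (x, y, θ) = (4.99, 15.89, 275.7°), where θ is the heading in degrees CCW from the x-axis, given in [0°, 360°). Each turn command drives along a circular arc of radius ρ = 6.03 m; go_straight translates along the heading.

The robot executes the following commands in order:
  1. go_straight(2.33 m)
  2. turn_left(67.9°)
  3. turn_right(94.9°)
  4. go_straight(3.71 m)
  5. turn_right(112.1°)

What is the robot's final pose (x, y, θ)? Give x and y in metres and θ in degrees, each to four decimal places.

set_pose: (x, y, θ) = (4.9900, 15.8900, 275.7000°), ρ = 6.03
go_straight(2.33): x += 2.33·cos θ, y += 2.33·sin θ → (5.2214, 13.5715, 275.7000°)
turn_left(67.9°): centre at ρ to the left, rotate +67.9° → (9.5191, 8.3858, 343.6000°)
turn_right(94.9°): centre at ρ to the right, rotate −94.9° → (13.4347, 0.4107, 248.7000°)
go_straight(3.71): x += 3.71·cos θ, y += 3.71·sin θ → (12.0870, -3.0459, 248.7000°)
turn_right(112.1°): centre at ρ to the right, rotate −112.1° → (2.3258, -5.2367, 136.6000°)

(2.3258, -5.2367, 136.6000°)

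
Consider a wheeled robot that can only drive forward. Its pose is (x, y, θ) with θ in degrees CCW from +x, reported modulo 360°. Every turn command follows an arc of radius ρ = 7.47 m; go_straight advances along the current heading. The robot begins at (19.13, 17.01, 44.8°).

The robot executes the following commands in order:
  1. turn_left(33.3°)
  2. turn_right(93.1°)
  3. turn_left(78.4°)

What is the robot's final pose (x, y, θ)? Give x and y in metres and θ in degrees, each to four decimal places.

(39.0314, 30.3160, 63.4000°)

set_pose: (x, y, θ) = (19.1300, 17.0100, 44.8000°), ρ = 7.47
turn_left(33.3°): centre at ρ to the left, rotate +33.3° → (21.1758, 20.7701, 78.1000°)
turn_right(93.1°): centre at ρ to the right, rotate −93.1° → (30.4187, 26.4453, -15.0000° ≡ 345.0000°)
turn_left(78.4°): centre at ρ to the left, rotate +78.4° → (39.0314, 30.3160, 423.4000° ≡ 63.4000°)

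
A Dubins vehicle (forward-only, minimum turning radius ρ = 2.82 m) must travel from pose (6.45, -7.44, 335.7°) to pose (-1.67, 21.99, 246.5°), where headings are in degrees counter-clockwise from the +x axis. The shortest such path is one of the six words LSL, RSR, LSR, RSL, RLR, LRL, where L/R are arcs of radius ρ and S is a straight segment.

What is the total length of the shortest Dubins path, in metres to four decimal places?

39.9201 m

Let ψ = atan2(Δy, Δx) = atan2(29.43, -8.12) = 105.4247° be the start→goal bearing.
Normalize: d = |goal − start| / ρ = 30.529646/2.82 = 10.826116, α = (θ_start − ψ) mod 360° = 230.2753° = 4.019063 rad, β = (θ_goal − ψ) mod 360° = 141.0753° = 2.462229 rad.
Common terms: sin α = -0.769125, cos α = -0.639099, sin β = 0.628298, cos β = -0.777973, cos(α−β) = 0.013962, d² = 117.204781. Work in radians in the unit-radius frame; every candidate has L = ρ·(t + p + q).
LSL: p² = 2 + d² − 2cos(α−β) + 2d(sin α − sin β) = 88.919541; p = √p² = 9.429716; φ = atan2(cos β − cos α, d + sin α − sin β) = -0.014728 rad; t = (φ − α) mod 2π = 2.249395 rad, q = (β − φ) mod 2π = 2.476957 rad → L = 2.82·(2.249395 + 9.429716 + 2.476957) = 2.82·14.156067 = 39.920110 m
RSR: p² = 2 + d² − 2cos(α−β) + 2d(sin β − sin α) = 149.434172; p = √p² = 12.224327; φ = atan2(cos α − cos β, d − sin α + sin β) = 0.011361 rad; t = (α − φ) mod 2π = 4.007702 rad, q = (φ − β) mod 2π = 3.832317 rad → L = 2.82·(4.007702 + 12.224327 + 3.832317) = 2.82·20.064346 = 56.581456 m
LSR: p² = d² − 2 + 2cos(α−β) + 2d(sin α + sin β) = 112.183493; p = √p² = 10.591671; φ = atan2(−cos α − cos β, d + sin α + sin β) − atan2(−2, p) = 0.318480 rad; t = (φ − α) mod 2π = 2.582602 rad, q = (φ − β) mod 2π = 4.139436 rad → L = 2.82·(2.582602 + 10.591671 + 4.139436) = 2.82·17.313709 = 48.824659 m
RSL: p² = d² − 2 + 2cos(α−β) − 2d(sin α + sin β) = 118.281917; p = √p² = 10.875749; φ = atan2(cos α + cos β, d − sin α − sin β) − atan2(2, p) = -0.310365 rad; t = (α − φ) mod 2π = 4.329427 rad, q = (β − φ) mod 2π = 2.772594 rad → L = 2.82·(4.329427 + 10.875749 + 2.772594) = 2.82·17.977770 = 50.697312 m
RLR: c = (6 − d² + 2cos(α−β) + 2d(sin α − sin β))/8 = -17.679272, |c| > 1 → infeasible
LRL: c = (6 − d² + 2cos(α−β) − 2d(sin α − sin β))/8 = -10.114943, |c| > 1 → infeasible
Shortest: LSL with L = 39.920110 m ≈ 39.9201 m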